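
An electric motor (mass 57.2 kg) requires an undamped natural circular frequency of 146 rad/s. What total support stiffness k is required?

k = m·ω_n² = 57.2 × 146.0² = 57.2 × 21320 = 1219000 N/m.

1220000 N/m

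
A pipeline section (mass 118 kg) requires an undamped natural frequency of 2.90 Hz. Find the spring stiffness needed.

39200 N/m

ω_n = 2πf_n = 2π × 2.90 = 18.22 rad/s.
k = m·ω_n² = 118 × 18.22² = 118 × 332.0 = 39180 N/m.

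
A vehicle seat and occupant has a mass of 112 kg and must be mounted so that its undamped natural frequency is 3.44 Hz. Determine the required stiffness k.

52300 N/m

ω_n = 2πf_n = 2π × 3.44 = 21.61 rad/s.
k = m·ω_n² = 112 × 21.61² = 112 × 467.2 = 52320 N/m.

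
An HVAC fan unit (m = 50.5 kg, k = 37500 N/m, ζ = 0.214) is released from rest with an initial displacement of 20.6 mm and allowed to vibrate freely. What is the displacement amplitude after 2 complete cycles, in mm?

1.31 mm

Logarithmic decrement δ = 2πζ/√(1 − ζ²) = 2π × 0.2140/√(1 − 0.0458) = 1.376.
After n cycles, x_n/x₀ = e^(−nδ), so x_2 = 20.6 × e^(−2 × 1.376) = 20.6 × 0.06374 = 1.313 mm.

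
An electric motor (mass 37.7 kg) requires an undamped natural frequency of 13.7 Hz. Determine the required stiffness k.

ω_n = 2πf_n = 2π × 13.7 = 86.08 rad/s.
k = m·ω_n² = 37.7 × 86.08² = 37.7 × 7410 = 279300 N/m.

279000 N/m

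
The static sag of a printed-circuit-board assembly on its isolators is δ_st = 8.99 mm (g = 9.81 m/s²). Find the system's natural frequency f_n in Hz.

5.26 Hz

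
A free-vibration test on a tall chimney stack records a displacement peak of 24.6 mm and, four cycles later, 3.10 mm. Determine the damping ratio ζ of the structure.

0.0821

Logarithmic decrement δ = (1/n)·ln(x₀/x_n) = (1/4)·ln(24.6/3.10) = (1/4)·ln(7.935) = 0.5178.
ζ = δ/√(4π² + δ²) = 0.5178/√(39.48 + 0.268) = 0.5178/6.304 = 0.08214.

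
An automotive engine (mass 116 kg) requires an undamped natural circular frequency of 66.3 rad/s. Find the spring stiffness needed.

k = m·ω_n² = 116 × 66.30² = 116 × 4396 = 509900 N/m.

510000 N/m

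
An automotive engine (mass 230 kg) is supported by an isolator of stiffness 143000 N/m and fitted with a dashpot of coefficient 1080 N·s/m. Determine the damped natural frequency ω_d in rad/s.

24.8 rad/s

ω_n = √(k/m) = √(143000/230) = 24.93 rad/s.
Critical damping c_c = 2√(k·m) = 2√(143000 × 230) = 11470 N·s/m, so ζ = c/c_c = 1080/11470 = 0.09416.
ω_d = ω_n√(1 − ζ²) = 24.93 × √(1 − 0.00887) = 24.82 rad/s.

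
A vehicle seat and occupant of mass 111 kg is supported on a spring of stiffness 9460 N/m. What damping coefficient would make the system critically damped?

c_c = 2√(k·m) = 2√(9460 × 111) = 2 × 1025 = 2049 N·s/m.

2050 N·s/m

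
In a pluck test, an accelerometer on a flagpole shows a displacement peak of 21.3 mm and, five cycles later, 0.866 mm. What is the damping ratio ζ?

0.101

Logarithmic decrement δ = (1/n)·ln(x₀/x_n) = (1/5)·ln(21.3/0.866) = (1/5)·ln(24.60) = 0.6405.
ζ = δ/√(4π² + δ²) = 0.6405/√(39.48 + 0.410) = 0.6405/6.316 = 0.1014.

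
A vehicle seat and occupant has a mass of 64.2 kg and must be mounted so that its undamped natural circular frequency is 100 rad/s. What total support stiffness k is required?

642000 N/m

k = m·ω_n² = 64.2 × 100.0² = 64.2 × 10000 = 642000 N/m.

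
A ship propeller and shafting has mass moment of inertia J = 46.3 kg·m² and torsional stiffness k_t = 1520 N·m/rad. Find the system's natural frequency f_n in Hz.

ω_n = √(k_t/J) = √(1520/46.3) = √32.83 = 5.730 rad/s.
f_n = ω_n/(2π) = 5.730/6.283 = 0.9119 Hz.

0.912 Hz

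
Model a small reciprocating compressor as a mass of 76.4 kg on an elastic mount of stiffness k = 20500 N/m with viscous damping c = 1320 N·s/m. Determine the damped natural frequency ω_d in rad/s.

ω_n = √(k/m) = √(20500/76.4) = 16.38 rad/s.
Critical damping c_c = 2√(k·m) = 2√(20500 × 76.4) = 2503 N·s/m, so ζ = c/c_c = 1320/2503 = 0.5274.
ω_d = ω_n√(1 − ζ²) = 16.38 × √(1 − 0.278) = 13.92 rad/s.

13.9 rad/s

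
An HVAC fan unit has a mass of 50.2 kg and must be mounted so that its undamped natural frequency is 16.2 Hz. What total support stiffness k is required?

ω_n = 2πf_n = 2π × 16.2 = 101.8 rad/s.
k = m·ω_n² = 50.2 × 101.8² = 50.2 × 10360 = 520100 N/m.

520000 N/m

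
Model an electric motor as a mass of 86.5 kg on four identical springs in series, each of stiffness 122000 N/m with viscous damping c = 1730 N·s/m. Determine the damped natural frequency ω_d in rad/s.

15.9 rad/s

Series springs: 1/k_eq = 4/122000, so k_eq = 122000/4 = 30500 N/m.
ω_n = √(k_eq/m) = √(30500/86.5) = 18.78 rad/s.
Critical damping c_c = 2√(k_eq·m) = 2√(30500 × 86.5) = 3249 N·s/m, so ζ = c/c_c = 1730/3249 = 0.5325.
ω_d = ω_n√(1 − ζ²) = 18.78 × √(1 − 0.284) = 15.89 rad/s.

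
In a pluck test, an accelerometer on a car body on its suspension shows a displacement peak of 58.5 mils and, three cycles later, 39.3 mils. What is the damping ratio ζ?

Logarithmic decrement δ = (1/n)·ln(x₀/x_n) = (1/3)·ln(58.5/39.3) = (1/3)·ln(1.489) = 0.1326.
ζ = δ/√(4π² + δ²) = 0.1326/√(39.48 + 0.0176) = 0.1326/6.285 = 0.02110.

0.0211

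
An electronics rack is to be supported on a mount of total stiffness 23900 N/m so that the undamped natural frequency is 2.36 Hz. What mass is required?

ω_n = 2πf_n = 2π × 2.36 = 14.83 rad/s.
m = k/ω_n² = 23900/14.83² = 23900/219.9 = 108.7 kg.

109 kg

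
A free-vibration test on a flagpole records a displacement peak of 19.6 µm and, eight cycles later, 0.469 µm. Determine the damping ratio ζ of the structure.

0.0741

Logarithmic decrement δ = (1/n)·ln(x₀/x_n) = (1/8)·ln(19.6/0.469) = (1/8)·ln(41.79) = 0.4666.
ζ = δ/√(4π² + δ²) = 0.4666/√(39.48 + 0.218) = 0.4666/6.300 = 0.07406.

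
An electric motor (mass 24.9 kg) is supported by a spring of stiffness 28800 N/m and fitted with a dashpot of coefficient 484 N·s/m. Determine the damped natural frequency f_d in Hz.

5.19 Hz

ω_n = √(k/m) = √(28800/24.9) = 34.01 rad/s.
Critical damping c_c = 2√(k·m) = 2√(28800 × 24.9) = 1694 N·s/m, so ζ = c/c_c = 484/1694 = 0.2858.
ω_d = ω_n√(1 − ζ²) = 34.01 × √(1 − 0.0817) = 32.59 rad/s.
f_d = ω_d/(2π) = 5.187 Hz.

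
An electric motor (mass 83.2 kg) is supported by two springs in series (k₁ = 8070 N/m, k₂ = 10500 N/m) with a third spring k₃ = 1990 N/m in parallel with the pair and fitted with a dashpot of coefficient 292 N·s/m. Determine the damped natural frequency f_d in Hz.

Series pair: k_s = k₁k₂/(k₁+k₂) = (8070)(10500)/(8070 + 10500) = 4563 N/m. In parallel with k₃: k_eq = 4563 + 1990 = 6553 N/m.
ω_n = √(k_eq/m) = √(6553/83.2) = 8.875 rad/s.
Critical damping c_c = 2√(k_eq·m) = 2√(6553 × 83.2) = 1477 N·s/m, so ζ = c/c_c = 292/1477 = 0.1977.
ω_d = ω_n√(1 − ζ²) = 8.875 × √(1 − 0.0391) = 8.700 rad/s.
f_d = ω_d/(2π) = 1.385 Hz.

1.38 Hz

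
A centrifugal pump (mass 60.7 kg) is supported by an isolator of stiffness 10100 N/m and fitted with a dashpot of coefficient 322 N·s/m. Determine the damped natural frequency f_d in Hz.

2.01 Hz

ω_n = √(k/m) = √(10100/60.7) = 12.90 rad/s.
Critical damping c_c = 2√(k·m) = 2√(10100 × 60.7) = 1566 N·s/m, so ζ = c/c_c = 322/1566 = 0.2056.
ω_d = ω_n√(1 − ζ²) = 12.90 × √(1 − 0.0423) = 12.62 rad/s.
f_d = ω_d/(2π) = 2.009 Hz.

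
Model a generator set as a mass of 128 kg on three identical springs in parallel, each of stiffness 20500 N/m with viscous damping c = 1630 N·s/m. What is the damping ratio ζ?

0.290

Parallel springs add: k_eq = 3 × 20500 = 61500 N/m.
ω_n = √(k_eq/m) = √(61500/128) = 21.92 rad/s.
Critical damping c_c = 2√(k_eq·m) = 2√(61500 × 128) = 5611 N·s/m, so ζ = c/c_c = 1630/5611 = 0.2905.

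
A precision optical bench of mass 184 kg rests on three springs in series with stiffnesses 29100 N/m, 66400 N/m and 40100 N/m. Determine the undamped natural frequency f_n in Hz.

Series springs: 1/k_eq = 1/29100 + 1/66400 + 1/40100 = 7.436×10^-5, so k_eq = 13450 N/m.
ω_n = √(k_eq/m) = √(13450/184) = √73.09 = 8.549 rad/s.
f_n = ω_n/(2π) = 8.549/6.283 = 1.361 Hz.

1.36 Hz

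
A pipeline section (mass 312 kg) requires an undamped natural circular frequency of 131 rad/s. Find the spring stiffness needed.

k = m·ω_n² = 312 × 131.0² = 312 × 17160 = 5354000 N/m.

5350000 N/m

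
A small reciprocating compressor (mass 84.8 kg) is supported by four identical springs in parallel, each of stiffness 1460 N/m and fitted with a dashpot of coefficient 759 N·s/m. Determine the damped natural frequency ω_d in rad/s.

6.99 rad/s

Parallel springs add: k_eq = 4 × 1460 = 5840 N/m.
ω_n = √(k_eq/m) = √(5840/84.8) = 8.299 rad/s.
Critical damping c_c = 2√(k_eq·m) = 2√(5840 × 84.8) = 1407 N·s/m, so ζ = c/c_c = 759/1407 = 0.5393.
ω_d = ω_n√(1 − ζ²) = 8.299 × √(1 − 0.291) = 6.989 rad/s.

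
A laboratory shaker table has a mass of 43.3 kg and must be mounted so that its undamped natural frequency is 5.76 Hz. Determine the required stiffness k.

ω_n = 2πf_n = 2π × 5.76 = 36.19 rad/s.
k = m·ω_n² = 43.3 × 36.19² = 43.3 × 1310 = 56710 N/m.

56700 N/m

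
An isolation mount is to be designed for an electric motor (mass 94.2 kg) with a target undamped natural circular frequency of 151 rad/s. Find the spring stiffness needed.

k = m·ω_n² = 94.2 × 151.0² = 94.2 × 22800 = 2148000 N/m.

2150000 N/m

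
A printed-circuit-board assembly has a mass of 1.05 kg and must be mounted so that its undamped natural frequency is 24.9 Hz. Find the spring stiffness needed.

25700 N/m

ω_n = 2πf_n = 2π × 24.9 = 156.5 rad/s.
k = m·ω_n² = 1.05 × 156.5² = 1.05 × 24480 = 25700 N/m.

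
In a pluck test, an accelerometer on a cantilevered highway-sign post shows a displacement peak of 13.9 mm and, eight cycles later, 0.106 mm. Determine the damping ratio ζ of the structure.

0.0966

Logarithmic decrement δ = (1/n)·ln(x₀/x_n) = (1/8)·ln(13.9/0.106) = (1/8)·ln(131.1) = 0.6095.
ζ = δ/√(4π² + δ²) = 0.6095/√(39.48 + 0.372) = 0.6095/6.313 = 0.09656.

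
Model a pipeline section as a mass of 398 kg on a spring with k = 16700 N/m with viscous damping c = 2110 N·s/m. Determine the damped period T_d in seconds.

1.06 s

ω_n = √(k/m) = √(16700/398) = 6.478 rad/s.
Critical damping c_c = 2√(k·m) = 2√(16700 × 398) = 5156 N·s/m, so ζ = c/c_c = 2110/5156 = 0.4092.
ω_d = ω_n√(1 − ζ²) = 6.478 × √(1 − 0.167) = 5.910 rad/s.
T_d = 2π/ω_d = 1.063 s.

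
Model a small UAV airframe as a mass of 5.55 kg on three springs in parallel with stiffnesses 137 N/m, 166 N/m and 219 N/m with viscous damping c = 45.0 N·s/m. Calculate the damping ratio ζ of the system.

0.418

Parallel springs add: k_eq = 137 + 166 + 219 = 522.0 N/m.
ω_n = √(k_eq/m) = √(522.0/5.55) = 9.698 rad/s.
Critical damping c_c = 2√(k_eq·m) = 2√(522.0 × 5.55) = 107.6 N·s/m, so ζ = c/c_c = 45.0/107.6 = 0.4180.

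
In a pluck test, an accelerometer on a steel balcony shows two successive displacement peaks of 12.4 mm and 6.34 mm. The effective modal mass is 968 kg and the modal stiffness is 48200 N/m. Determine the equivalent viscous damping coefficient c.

1450 N·s/m

Logarithmic decrement δ = (1/n)·ln(x₀/x_n) = (1/1)·ln(12.4/6.34) = (1/1)·ln(1.956) = 0.6708.
ζ = δ/√(4π² + δ²) = 0.6708/√(39.48 + 0.450) = 0.6708/6.319 = 0.1062.
c = ζ · 2√(km) = 0.1062 × 2√(48200 × 968) = 0.1062 × 13660 = 1450 N·s/m.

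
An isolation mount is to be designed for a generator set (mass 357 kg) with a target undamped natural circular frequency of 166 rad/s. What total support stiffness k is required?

k = m·ω_n² = 357 × 166.0² = 357 × 27560 = 9837000 N/m.

9840000 N/m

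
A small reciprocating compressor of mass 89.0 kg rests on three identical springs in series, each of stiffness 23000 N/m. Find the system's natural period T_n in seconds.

0.677 s

Series springs: 1/k_eq = 3/23000, so k_eq = 23000/3 = 7667 N/m.
ω_n = √(k_eq/m) = √(7667/89.0) = √86.14 = 9.281 rad/s.
T_n = 2π/ω_n = 6.283/9.281 = 0.6770 s.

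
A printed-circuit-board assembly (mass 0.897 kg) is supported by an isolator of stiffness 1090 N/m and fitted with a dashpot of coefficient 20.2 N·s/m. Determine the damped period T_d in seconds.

ω_n = √(k/m) = √(1090/0.897) = 34.86 rad/s.
Critical damping c_c = 2√(k·m) = 2√(1090 × 0.897) = 62.54 N·s/m, so ζ = c/c_c = 20.2/62.54 = 0.3230.
ω_d = ω_n√(1 − ζ²) = 34.86 × √(1 − 0.104) = 32.99 rad/s.
T_d = 2π/ω_d = 0.1905 s.

0.190 s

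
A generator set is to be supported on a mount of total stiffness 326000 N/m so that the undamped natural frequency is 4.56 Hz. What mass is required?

ω_n = 2πf_n = 2π × 4.56 = 28.65 rad/s.
m = k/ω_n² = 326000/28.65² = 326000/820.9 = 397.1 kg.

397 kg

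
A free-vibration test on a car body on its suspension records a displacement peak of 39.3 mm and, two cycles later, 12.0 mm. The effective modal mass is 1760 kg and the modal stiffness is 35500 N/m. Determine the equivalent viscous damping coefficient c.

1490 N·s/m

Logarithmic decrement δ = (1/n)·ln(x₀/x_n) = (1/2)·ln(39.3/12.0) = (1/2)·ln(3.275) = 0.5932.
ζ = δ/√(4π² + δ²) = 0.5932/√(39.48 + 0.352) = 0.5932/6.311 = 0.09399.
c = ζ · 2√(km) = 0.09399 × 2√(35500 × 1760) = 0.09399 × 15810 = 1486 N·s/m.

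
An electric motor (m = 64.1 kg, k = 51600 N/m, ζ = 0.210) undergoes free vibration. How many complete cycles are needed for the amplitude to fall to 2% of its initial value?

3 cycles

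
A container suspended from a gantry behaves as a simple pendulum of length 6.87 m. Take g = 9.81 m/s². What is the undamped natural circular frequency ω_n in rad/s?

1.19 rad/s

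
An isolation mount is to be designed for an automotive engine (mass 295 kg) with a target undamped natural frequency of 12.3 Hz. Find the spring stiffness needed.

1760000 N/m

ω_n = 2πf_n = 2π × 12.3 = 77.28 rad/s.
k = m·ω_n² = 295 × 77.28² = 295 × 5973 = 1762000 N/m.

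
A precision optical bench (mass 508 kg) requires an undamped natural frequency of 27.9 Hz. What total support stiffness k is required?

15600000 N/m

ω_n = 2πf_n = 2π × 27.9 = 175.3 rad/s.
k = m·ω_n² = 508 × 175.3² = 508 × 30730 = 15610000 N/m.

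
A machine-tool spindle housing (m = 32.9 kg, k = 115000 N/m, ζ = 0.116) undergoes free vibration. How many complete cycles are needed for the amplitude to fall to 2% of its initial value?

Logarithmic decrement δ = 2πζ/√(1 − ζ²) = 2π × 0.1160/√(1 − 0.0135) = 0.7338.
x_n/x₀ = e^(−nδ) ≤ 0.02; take ln: n ≥ ln(1/0.02)/δ = 3.912/0.7338 = 5.331.
So 6 complete cycles are required.

6 cycles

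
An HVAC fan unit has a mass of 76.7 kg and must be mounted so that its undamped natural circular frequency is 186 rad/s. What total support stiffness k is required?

k = m·ω_n² = 76.7 × 186.0² = 76.7 × 34600 = 2654000 N/m.

2650000 N/m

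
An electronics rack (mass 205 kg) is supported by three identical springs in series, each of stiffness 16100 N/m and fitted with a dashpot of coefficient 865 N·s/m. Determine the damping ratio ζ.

0.412

Series springs: 1/k_eq = 3/16100, so k_eq = 16100/3 = 5367 N/m.
ω_n = √(k_eq/m) = √(5367/205) = 5.117 rad/s.
Critical damping c_c = 2√(k_eq·m) = 2√(5367 × 205) = 2098 N·s/m, so ζ = c/c_c = 865/2098 = 0.4123.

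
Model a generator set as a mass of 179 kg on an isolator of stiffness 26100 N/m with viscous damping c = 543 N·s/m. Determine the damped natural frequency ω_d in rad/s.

ω_n = √(k/m) = √(26100/179) = 12.08 rad/s.
Critical damping c_c = 2√(k·m) = 2√(26100 × 179) = 4323 N·s/m, so ζ = c/c_c = 543/4323 = 0.1256.
ω_d = ω_n√(1 − ζ²) = 12.08 × √(1 − 0.0158) = 11.98 rad/s.

12.0 rad/s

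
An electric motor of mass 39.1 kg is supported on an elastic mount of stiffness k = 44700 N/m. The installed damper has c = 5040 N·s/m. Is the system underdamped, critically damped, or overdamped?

c_c = 2√(k·m) = 2644 N·s/m; ζ = c/c_c = 5040/2644 = 1.91.
Since ζ > 1 the system is overdamped.

overdamped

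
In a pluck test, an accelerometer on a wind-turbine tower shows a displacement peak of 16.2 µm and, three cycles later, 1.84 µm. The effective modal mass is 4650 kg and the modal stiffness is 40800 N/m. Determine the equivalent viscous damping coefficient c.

Logarithmic decrement δ = (1/n)·ln(x₀/x_n) = (1/3)·ln(16.2/1.84) = (1/3)·ln(8.804) = 0.7251.
ζ = δ/√(4π² + δ²) = 0.7251/√(39.48 + 0.526) = 0.7251/6.325 = 0.1146.
c = ζ · 2√(km) = 0.1146 × 2√(40800 × 4650) = 0.1146 × 27550 = 3158 N·s/m.

3160 N·s/m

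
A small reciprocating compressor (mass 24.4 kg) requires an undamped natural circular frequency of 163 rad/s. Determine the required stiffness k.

k = m·ω_n² = 24.4 × 163.0² = 24.4 × 26570 = 648300 N/m.

648000 N/m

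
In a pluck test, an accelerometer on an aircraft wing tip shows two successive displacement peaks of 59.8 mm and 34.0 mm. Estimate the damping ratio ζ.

0.0895

Logarithmic decrement δ = (1/n)·ln(x₀/x_n) = (1/1)·ln(59.8/34.0) = (1/1)·ln(1.759) = 0.5646.
ζ = δ/√(4π² + δ²) = 0.5646/√(39.48 + 0.319) = 0.5646/6.309 = 0.08951.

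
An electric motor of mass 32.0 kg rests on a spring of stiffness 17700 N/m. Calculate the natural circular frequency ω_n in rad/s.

23.5 rad/s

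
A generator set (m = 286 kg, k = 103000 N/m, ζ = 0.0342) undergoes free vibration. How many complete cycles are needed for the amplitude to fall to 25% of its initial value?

7 cycles

Logarithmic decrement δ = 2πζ/√(1 − ζ²) = 2π × 0.03420/√(1 − 0.00117) = 0.2150.
x_n/x₀ = e^(−nδ) ≤ 0.25; take ln: n ≥ ln(1/0.25)/δ = 1.386/0.2150 = 6.448.
So 7 complete cycles are required.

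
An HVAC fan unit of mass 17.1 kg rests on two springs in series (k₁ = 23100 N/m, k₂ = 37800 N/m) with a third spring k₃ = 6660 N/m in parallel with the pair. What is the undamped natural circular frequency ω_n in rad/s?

Series pair: k_s = k₁k₂/(k₁+k₂) = (23100)(37800)/(23100 + 37800) = 14340 N/m. In parallel with k₃: k_eq = 14340 + 6660 = 21000 N/m.
ω_n = √(k_eq/m) = √(21000/17.1) = √1228 = 35.04 rad/s.

35.0 rad/s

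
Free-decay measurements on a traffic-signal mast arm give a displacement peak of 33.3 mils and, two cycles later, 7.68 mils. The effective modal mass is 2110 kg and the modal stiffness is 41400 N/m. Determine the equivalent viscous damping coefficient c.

Logarithmic decrement δ = (1/n)·ln(x₀/x_n) = (1/2)·ln(33.3/7.68) = (1/2)·ln(4.336) = 0.7335.
ζ = δ/√(4π² + δ²) = 0.7335/√(39.48 + 0.538) = 0.7335/6.326 = 0.1159.
c = ζ · 2√(km) = 0.1159 × 2√(41400 × 2110) = 0.1159 × 18690 = 2167 N·s/m.

2170 N·s/m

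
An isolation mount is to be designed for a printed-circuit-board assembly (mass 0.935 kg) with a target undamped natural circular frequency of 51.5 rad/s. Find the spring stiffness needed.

2480 N/m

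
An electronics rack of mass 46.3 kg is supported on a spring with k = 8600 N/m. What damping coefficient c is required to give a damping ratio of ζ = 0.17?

215 N·s/m

c_c = 2√(k·m) = 2√(8600 × 46.3) = 1262 N·s/m.
c = ζ·c_c = 0.17 × 1262 = 214.5 N·s/m.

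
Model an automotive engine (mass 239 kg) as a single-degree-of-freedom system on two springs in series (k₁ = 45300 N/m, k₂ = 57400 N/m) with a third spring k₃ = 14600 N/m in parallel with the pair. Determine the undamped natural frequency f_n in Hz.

Series pair: k_s = k₁k₂/(k₁+k₂) = (45300)(57400)/(45300 + 57400) = 25320 N/m. In parallel with k₃: k_eq = 25320 + 14600 = 39920 N/m.
ω_n = √(k_eq/m) = √(39920/239) = √167.0 = 12.92 rad/s.
f_n = ω_n/(2π) = 12.92/6.283 = 2.057 Hz.

2.06 Hz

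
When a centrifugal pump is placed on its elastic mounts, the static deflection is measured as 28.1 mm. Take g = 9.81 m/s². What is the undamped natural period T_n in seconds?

ω_n = √(g/δ_st) = √(9.81/0.0281) = √349.1 = 18.68 rad/s.
T_n = 2π/ω_n = 6.283/18.68 = 0.3363 s.

0.336 s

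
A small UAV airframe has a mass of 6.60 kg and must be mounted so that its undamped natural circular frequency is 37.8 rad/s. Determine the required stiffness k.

9430 N/m

k = m·ω_n² = 6.60 × 37.80² = 6.60 × 1429 = 9430 N/m.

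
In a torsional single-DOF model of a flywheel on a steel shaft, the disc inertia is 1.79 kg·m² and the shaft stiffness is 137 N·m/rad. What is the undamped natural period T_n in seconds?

ω_n = √(k_t/J) = √(137/1.79) = √76.54 = 8.749 rad/s.
T_n = 2π/ω_n = 6.283/8.749 = 0.7182 s.

0.718 s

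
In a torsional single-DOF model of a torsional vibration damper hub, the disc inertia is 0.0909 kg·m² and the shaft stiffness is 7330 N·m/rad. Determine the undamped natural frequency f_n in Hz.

ω_n = √(k_t/J) = √(7330/0.0909) = √80640 = 284.0 rad/s.
f_n = ω_n/(2π) = 284.0/6.283 = 45.19 Hz.

45.2 Hz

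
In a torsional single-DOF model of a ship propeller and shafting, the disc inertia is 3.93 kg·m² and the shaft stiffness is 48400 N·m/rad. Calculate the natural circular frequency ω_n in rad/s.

ω_n = √(k_t/J) = √(48400/3.93) = √12320 = 111.0 rad/s.

111 rad/s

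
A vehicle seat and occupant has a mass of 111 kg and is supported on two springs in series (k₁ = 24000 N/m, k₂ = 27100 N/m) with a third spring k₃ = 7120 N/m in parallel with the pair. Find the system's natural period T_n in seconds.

0.470 s

Series pair: k_s = k₁k₂/(k₁+k₂) = (24000)(27100)/(24000 + 27100) = 12730 N/m. In parallel with k₃: k_eq = 12730 + 7120 = 19850 N/m.
ω_n = √(k_eq/m) = √(19850/111) = √178.8 = 13.37 rad/s.
T_n = 2π/ω_n = 6.283/13.37 = 0.4699 s.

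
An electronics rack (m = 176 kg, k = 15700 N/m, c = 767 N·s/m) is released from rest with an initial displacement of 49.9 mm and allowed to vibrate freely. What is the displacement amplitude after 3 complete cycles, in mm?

0.572 mm

ζ = c/(2√(km)) = 767/(2√(15700 × 176)) = 767/3325 = 0.2307.
Logarithmic decrement δ = 2πζ/√(1 − ζ²) = 2π × 0.2307/√(1 − 0.0532) = 1.490.
After n cycles, x_n/x₀ = e^(−nδ), so x_3 = 49.9 × e^(−3 × 1.490) = 49.9 × 0.01146 = 0.5716 mm.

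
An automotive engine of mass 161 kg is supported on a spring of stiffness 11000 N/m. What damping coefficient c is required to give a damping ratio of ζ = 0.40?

1060 N·s/m

c_c = 2√(k·m) = 2√(11000 × 161) = 2662 N·s/m.
c = ζ·c_c = 0.40 × 2662 = 1065 N·s/m.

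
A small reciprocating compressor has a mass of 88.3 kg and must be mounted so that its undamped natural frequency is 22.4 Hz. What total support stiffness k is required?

1750000 N/m

ω_n = 2πf_n = 2π × 22.4 = 140.7 rad/s.
k = m·ω_n² = 88.3 × 140.7² = 88.3 × 19810 = 1749000 N/m.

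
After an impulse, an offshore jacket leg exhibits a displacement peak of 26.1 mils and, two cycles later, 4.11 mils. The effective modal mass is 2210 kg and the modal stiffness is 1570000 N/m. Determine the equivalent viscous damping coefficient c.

Logarithmic decrement δ = (1/n)·ln(x₀/x_n) = (1/2)·ln(26.1/4.11) = (1/2)·ln(6.350) = 0.9243.
ζ = δ/√(4π² + δ²) = 0.9243/√(39.48 + 0.854) = 0.9243/6.351 = 0.1455.
c = ζ · 2√(km) = 0.1455 × 2√(1570000 × 2210) = 0.1455 × 117800 = 17150 N·s/m.

17100 N·s/m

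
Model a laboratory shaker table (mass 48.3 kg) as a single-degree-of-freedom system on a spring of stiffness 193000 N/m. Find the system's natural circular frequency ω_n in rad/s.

63.2 rad/s

ω_n = √(k/m) = √(193000/48.3) = √3996 = 63.21 rad/s.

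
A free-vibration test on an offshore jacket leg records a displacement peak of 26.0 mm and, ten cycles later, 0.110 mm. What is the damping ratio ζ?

Logarithmic decrement δ = (1/n)·ln(x₀/x_n) = (1/10)·ln(26.0/0.110) = (1/10)·ln(236.4) = 0.5465.
ζ = δ/√(4π² + δ²) = 0.5465/√(39.48 + 0.299) = 0.5465/6.307 = 0.08666.

0.0867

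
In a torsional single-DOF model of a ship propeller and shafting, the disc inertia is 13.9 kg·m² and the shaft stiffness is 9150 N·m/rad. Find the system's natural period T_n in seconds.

ω_n = √(k_t/J) = √(9150/13.9) = √658.3 = 25.66 rad/s.
T_n = 2π/ω_n = 6.283/25.66 = 0.2449 s.

0.245 s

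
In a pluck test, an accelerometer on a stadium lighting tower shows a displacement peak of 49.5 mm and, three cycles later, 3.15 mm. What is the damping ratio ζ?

Logarithmic decrement δ = (1/n)·ln(x₀/x_n) = (1/3)·ln(49.5/3.15) = (1/3)·ln(15.71) = 0.9182.
ζ = δ/√(4π² + δ²) = 0.9182/√(39.48 + 0.843) = 0.9182/6.350 = 0.1446.

0.145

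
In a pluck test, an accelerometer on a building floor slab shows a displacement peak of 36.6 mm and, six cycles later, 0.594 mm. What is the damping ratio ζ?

0.109

Logarithmic decrement δ = (1/n)·ln(x₀/x_n) = (1/6)·ln(36.6/0.594) = (1/6)·ln(61.62) = 0.6868.
ζ = δ/√(4π² + δ²) = 0.6868/√(39.48 + 0.472) = 0.6868/6.321 = 0.1087.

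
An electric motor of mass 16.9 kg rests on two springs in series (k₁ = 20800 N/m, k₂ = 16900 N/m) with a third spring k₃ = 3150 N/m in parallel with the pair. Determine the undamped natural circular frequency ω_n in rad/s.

27.2 rad/s

Series pair: k_s = k₁k₂/(k₁+k₂) = (20800)(16900)/(20800 + 16900) = 9324 N/m. In parallel with k₃: k_eq = 9324 + 3150 = 12470 N/m.
ω_n = √(k_eq/m) = √(12470/16.9) = √738.1 = 27.17 rad/s.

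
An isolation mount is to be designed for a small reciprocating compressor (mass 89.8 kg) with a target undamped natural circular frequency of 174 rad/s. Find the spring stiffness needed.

2720000 N/m

k = m·ω_n² = 89.8 × 174.0² = 89.8 × 30280 = 2719000 N/m.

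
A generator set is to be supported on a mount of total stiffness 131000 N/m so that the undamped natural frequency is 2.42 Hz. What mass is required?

ω_n = 2πf_n = 2π × 2.42 = 15.21 rad/s.
m = k/ω_n² = 131000/15.21² = 131000/231.2 = 566.6 kg.

567 kg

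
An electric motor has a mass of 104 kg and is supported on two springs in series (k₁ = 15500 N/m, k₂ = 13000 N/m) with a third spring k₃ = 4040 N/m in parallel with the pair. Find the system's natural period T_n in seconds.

0.608 s

Series pair: k_s = k₁k₂/(k₁+k₂) = (15500)(13000)/(15500 + 13000) = 7070 N/m. In parallel with k₃: k_eq = 7070 + 4040 = 11110 N/m.
ω_n = √(k_eq/m) = √(11110/104) = √106.8 = 10.34 rad/s.
T_n = 2π/ω_n = 6.283/10.34 = 0.6079 s.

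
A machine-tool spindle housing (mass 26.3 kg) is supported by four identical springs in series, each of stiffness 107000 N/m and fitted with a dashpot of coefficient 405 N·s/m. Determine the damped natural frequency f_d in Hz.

4.93 Hz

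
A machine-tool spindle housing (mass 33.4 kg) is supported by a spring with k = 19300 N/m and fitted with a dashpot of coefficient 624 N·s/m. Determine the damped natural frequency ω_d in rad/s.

22.1 rad/s

ω_n = √(k/m) = √(19300/33.4) = 24.04 rad/s.
Critical damping c_c = 2√(k·m) = 2√(19300 × 33.4) = 1606 N·s/m, so ζ = c/c_c = 624/1606 = 0.3886.
ω_d = ω_n√(1 − ζ²) = 24.04 × √(1 − 0.151) = 22.15 rad/s.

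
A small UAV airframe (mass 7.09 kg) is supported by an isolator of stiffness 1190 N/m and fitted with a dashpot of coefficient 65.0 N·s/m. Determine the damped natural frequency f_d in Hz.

ω_n = √(k/m) = √(1190/7.09) = 12.96 rad/s.
Critical damping c_c = 2√(k·m) = 2√(1190 × 7.09) = 183.7 N·s/m, so ζ = c/c_c = 65.0/183.7 = 0.3538.
ω_d = ω_n√(1 − ζ²) = 12.96 × √(1 − 0.125) = 12.12 rad/s.
f_d = ω_d/(2π) = 1.929 Hz.

1.93 Hz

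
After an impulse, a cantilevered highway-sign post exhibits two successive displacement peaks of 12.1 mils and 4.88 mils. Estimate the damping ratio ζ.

Logarithmic decrement δ = (1/n)·ln(x₀/x_n) = (1/1)·ln(12.1/4.88) = (1/1)·ln(2.480) = 0.9081.
ζ = δ/√(4π² + δ²) = 0.9081/√(39.48 + 0.825) = 0.9081/6.348 = 0.1430.

0.143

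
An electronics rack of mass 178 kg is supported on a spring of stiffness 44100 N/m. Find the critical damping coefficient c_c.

5600 N·s/m

c_c = 2√(k·m) = 2√(44100 × 178) = 2 × 2802 = 5603 N·s/m.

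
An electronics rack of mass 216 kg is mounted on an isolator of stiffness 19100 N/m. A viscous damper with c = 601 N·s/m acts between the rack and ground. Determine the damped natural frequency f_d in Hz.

1.48 Hz

ω_n = √(k/m) = √(19100/216) = 9.404 rad/s.
Critical damping c_c = 2√(k·m) = 2√(19100 × 216) = 4062 N·s/m, so ζ = c/c_c = 601/4062 = 0.1479.
ω_d = ω_n√(1 − ζ²) = 9.404 × √(1 − 0.0219) = 9.300 rad/s.
f_d = ω_d/(2π) = 1.480 Hz.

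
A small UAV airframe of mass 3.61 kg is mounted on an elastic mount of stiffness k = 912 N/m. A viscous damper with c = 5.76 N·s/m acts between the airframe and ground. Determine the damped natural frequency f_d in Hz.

ω_n = √(k/m) = √(912.0/3.61) = 15.89 rad/s.
Critical damping c_c = 2√(k·m) = 2√(912.0 × 3.61) = 114.8 N·s/m, so ζ = c/c_c = 5.76/114.8 = 0.05019.
ω_d = ω_n√(1 − ζ²) = 15.89 × √(1 − 0.00252) = 15.87 rad/s.
f_d = ω_d/(2π) = 2.526 Hz.

2.53 Hz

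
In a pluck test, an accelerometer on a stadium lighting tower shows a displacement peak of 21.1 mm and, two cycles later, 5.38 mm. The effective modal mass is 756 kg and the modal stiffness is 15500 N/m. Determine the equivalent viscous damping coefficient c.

740 N·s/m

Logarithmic decrement δ = (1/n)·ln(x₀/x_n) = (1/2)·ln(21.1/5.38) = (1/2)·ln(3.922) = 0.6833.
ζ = δ/√(4π² + δ²) = 0.6833/√(39.48 + 0.467) = 0.6833/6.320 = 0.1081.
c = ζ · 2√(km) = 0.1081 × 2√(15500 × 756) = 0.1081 × 6846 = 740.2 N·s/m.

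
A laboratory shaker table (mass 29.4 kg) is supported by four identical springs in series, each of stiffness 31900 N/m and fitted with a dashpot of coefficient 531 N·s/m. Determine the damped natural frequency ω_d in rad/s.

13.8 rad/s

Series springs: 1/k_eq = 4/31900, so k_eq = 31900/4 = 7975 N/m.
ω_n = √(k_eq/m) = √(7975/29.4) = 16.47 rad/s.
Critical damping c_c = 2√(k_eq·m) = 2√(7975 × 29.4) = 968.4 N·s/m, so ζ = c/c_c = 531/968.4 = 0.5483.
ω_d = ω_n√(1 − ζ²) = 16.47 × √(1 − 0.301) = 13.77 rad/s.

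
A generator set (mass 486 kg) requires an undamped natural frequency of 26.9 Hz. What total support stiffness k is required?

ω_n = 2πf_n = 2π × 26.9 = 169.0 rad/s.
k = m·ω_n² = 486 × 169.0² = 486 × 28570 = 13880000 N/m.

13900000 N/m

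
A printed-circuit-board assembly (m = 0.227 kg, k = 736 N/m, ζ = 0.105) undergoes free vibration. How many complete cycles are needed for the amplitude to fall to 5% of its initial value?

5 cycles

Logarithmic decrement δ = 2πζ/√(1 − ζ²) = 2π × 0.1050/√(1 − 0.0110) = 0.6634.
x_n/x₀ = e^(−nδ) ≤ 0.05; take ln: n ≥ ln(1/0.05)/δ = 2.996/0.6634 = 4.516.
So 5 complete cycles are required.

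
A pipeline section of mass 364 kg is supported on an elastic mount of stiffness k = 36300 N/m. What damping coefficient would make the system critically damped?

7270 N·s/m

c_c = 2√(k·m) = 2√(36300 × 364) = 2 × 3635 = 7270 N·s/m.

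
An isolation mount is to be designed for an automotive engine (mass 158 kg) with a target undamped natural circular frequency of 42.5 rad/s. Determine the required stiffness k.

285000 N/m

k = m·ω_n² = 158 × 42.50² = 158 × 1806 = 285400 N/m.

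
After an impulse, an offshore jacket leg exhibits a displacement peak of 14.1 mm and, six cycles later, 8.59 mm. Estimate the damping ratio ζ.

Logarithmic decrement δ = (1/n)·ln(x₀/x_n) = (1/6)·ln(14.1/8.59) = (1/6)·ln(1.641) = 0.08260.
ζ = δ/√(4π² + δ²) = 0.08260/√(39.48 + 0.00682) = 0.08260/6.284 = 0.01314.

0.0131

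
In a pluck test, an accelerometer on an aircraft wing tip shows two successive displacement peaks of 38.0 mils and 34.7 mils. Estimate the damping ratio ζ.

0.0145

Logarithmic decrement δ = (1/n)·ln(x₀/x_n) = (1/1)·ln(38.0/34.7) = (1/1)·ln(1.095) = 0.09085.
ζ = δ/√(4π² + δ²) = 0.09085/√(39.48 + 0.00825) = 0.09085/6.284 = 0.01446.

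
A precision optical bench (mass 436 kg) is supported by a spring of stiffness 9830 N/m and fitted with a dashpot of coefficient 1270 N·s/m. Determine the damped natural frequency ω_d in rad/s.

ω_n = √(k/m) = √(9830/436) = 4.748 rad/s.
Critical damping c_c = 2√(k·m) = 2√(9830 × 436) = 4140 N·s/m, so ζ = c/c_c = 1270/4140 = 0.3067.
ω_d = ω_n√(1 − ζ²) = 4.748 × √(1 − 0.0941) = 4.519 rad/s.

4.52 rad/s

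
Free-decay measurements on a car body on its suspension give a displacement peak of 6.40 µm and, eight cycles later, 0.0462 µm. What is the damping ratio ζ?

0.0976

Logarithmic decrement δ = (1/n)·ln(x₀/x_n) = (1/8)·ln(6.40/0.0462) = (1/8)·ln(138.5) = 0.6164.
ζ = δ/√(4π² + δ²) = 0.6164/√(39.48 + 0.380) = 0.6164/6.313 = 0.09763.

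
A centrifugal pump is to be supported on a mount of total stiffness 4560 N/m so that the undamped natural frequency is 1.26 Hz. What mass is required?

72.8 kg

ω_n = 2πf_n = 2π × 1.26 = 7.917 rad/s.
m = k/ω_n² = 4560/7.917² = 4560/62.68 = 72.76 kg.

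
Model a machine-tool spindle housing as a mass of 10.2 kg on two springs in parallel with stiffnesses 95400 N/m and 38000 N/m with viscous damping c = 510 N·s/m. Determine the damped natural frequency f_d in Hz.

Parallel springs add: k_eq = 95400 + 38000 = 133400 N/m.
ω_n = √(k_eq/m) = √(133400/10.2) = 114.4 rad/s.
Critical damping c_c = 2√(k_eq·m) = 2√(133400 × 10.2) = 2333 N·s/m, so ζ = c/c_c = 510/2333 = 0.2186.
ω_d = ω_n√(1 − ζ²) = 114.4 × √(1 − 0.0478) = 111.6 rad/s.
f_d = ω_d/(2π) = 17.76 Hz.

17.8 Hz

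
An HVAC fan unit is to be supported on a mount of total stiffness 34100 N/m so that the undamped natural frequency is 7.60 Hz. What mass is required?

15.0 kg

ω_n = 2πf_n = 2π × 7.60 = 47.75 rad/s.
m = k/ω_n² = 34100/47.75² = 34100/2280 = 14.95 kg.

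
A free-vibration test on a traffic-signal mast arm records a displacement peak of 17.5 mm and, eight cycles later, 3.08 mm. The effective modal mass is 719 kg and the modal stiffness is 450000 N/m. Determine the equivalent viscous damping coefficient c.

1240 N·s/m

Logarithmic decrement δ = (1/n)·ln(x₀/x_n) = (1/8)·ln(17.5/3.08) = (1/8)·ln(5.682) = 0.2172.
ζ = δ/√(4π² + δ²) = 0.2172/√(39.48 + 0.0472) = 0.2172/6.287 = 0.03454.
c = ζ · 2√(km) = 0.03454 × 2√(450000 × 719) = 0.03454 × 35970 = 1243 N·s/m.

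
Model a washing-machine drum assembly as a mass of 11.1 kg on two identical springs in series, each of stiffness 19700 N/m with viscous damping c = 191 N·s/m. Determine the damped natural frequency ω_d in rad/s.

Series springs: 1/k_eq = 2/19700, so k_eq = 19700/2 = 9850 N/m.
ω_n = √(k_eq/m) = √(9850/11.1) = 29.79 rad/s.
Critical damping c_c = 2√(k_eq·m) = 2√(9850 × 11.1) = 661.3 N·s/m, so ζ = c/c_c = 191/661.3 = 0.2888.
ω_d = ω_n√(1 − ζ²) = 29.79 × √(1 − 0.0834) = 28.52 rad/s.

28.5 rad/s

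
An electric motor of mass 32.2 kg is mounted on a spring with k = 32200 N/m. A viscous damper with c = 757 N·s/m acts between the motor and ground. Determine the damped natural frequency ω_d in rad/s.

29.4 rad/s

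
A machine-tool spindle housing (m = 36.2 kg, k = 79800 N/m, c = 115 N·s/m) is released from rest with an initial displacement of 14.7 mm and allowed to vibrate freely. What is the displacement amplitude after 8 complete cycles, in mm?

2.68 mm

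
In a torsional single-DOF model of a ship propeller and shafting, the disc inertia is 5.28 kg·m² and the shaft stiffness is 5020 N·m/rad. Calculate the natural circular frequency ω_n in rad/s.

ω_n = √(k_t/J) = √(5020/5.28) = √950.8 = 30.83 rad/s.

30.8 rad/s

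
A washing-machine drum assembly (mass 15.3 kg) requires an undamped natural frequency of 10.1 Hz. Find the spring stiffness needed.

ω_n = 2πf_n = 2π × 10.1 = 63.46 rad/s.
k = m·ω_n² = 15.3 × 63.46² = 15.3 × 4027 = 61620 N/m.

61600 N/m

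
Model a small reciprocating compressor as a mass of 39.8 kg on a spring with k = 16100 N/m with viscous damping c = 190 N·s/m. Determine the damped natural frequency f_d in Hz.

ω_n = √(k/m) = √(16100/39.8) = 20.11 rad/s.
Critical damping c_c = 2√(k·m) = 2√(16100 × 39.8) = 1601 N·s/m, so ζ = c/c_c = 190/1601 = 0.1187.
ω_d = ω_n√(1 − ζ²) = 20.11 × √(1 − 0.0141) = 19.97 rad/s.
f_d = ω_d/(2π) = 3.178 Hz.

3.18 Hz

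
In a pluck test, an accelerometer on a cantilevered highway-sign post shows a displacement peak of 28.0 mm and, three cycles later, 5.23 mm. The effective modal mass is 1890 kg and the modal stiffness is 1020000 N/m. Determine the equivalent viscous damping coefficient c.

7790 N·s/m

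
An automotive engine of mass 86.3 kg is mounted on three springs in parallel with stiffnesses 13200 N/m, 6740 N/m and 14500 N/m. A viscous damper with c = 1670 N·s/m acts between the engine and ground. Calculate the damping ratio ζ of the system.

Parallel springs add: k_eq = 13200 + 6740 + 14500 = 34440 N/m.
ω_n = √(k_eq/m) = √(34440/86.3) = 19.98 rad/s.
Critical damping c_c = 2√(k_eq·m) = 2√(34440 × 86.3) = 3448 N·s/m, so ζ = c/c_c = 1670/3448 = 0.4843.

0.484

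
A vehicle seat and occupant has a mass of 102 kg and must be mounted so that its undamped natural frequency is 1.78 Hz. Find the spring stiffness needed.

ω_n = 2πf_n = 2π × 1.78 = 11.18 rad/s.
k = m·ω_n² = 102 × 11.18² = 102 × 125.1 = 12760 N/m.

12800 N/m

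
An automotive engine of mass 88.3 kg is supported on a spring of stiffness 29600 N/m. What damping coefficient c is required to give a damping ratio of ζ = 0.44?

1420 N·s/m

c_c = 2√(k·m) = 2√(29600 × 88.3) = 3233 N·s/m.
c = ζ·c_c = 0.44 × 3233 = 1423 N·s/m.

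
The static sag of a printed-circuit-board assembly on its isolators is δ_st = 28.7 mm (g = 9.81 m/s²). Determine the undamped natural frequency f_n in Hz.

2.94 Hz

ω_n = √(g/δ_st) = √(9.81/0.0287) = √341.8 = 18.49 rad/s.
f_n = ω_n/(2π) = 18.49/6.283 = 2.942 Hz.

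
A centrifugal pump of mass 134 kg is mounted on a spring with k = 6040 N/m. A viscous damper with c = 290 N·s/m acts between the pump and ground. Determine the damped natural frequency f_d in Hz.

1.05 Hz

ω_n = √(k/m) = √(6040/134) = 6.714 rad/s.
Critical damping c_c = 2√(k·m) = 2√(6040 × 134) = 1799 N·s/m, so ζ = c/c_c = 290/1799 = 0.1612.
ω_d = ω_n√(1 − ζ²) = 6.714 × √(1 − 0.0260) = 6.626 rad/s.
f_d = ω_d/(2π) = 1.055 Hz.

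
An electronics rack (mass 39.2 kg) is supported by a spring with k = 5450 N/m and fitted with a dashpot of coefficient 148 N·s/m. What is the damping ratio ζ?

0.160

ω_n = √(k/m) = √(5450/39.2) = 11.79 rad/s.
Critical damping c_c = 2√(k·m) = 2√(5450 × 39.2) = 924.4 N·s/m, so ζ = c/c_c = 148/924.4 = 0.1601.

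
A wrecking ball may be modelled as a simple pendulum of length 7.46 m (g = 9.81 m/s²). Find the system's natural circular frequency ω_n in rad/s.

For a simple pendulum ω_n = √(g/L) = √(9.81/7.46) = √1.315 = 1.147 rad/s.

1.15 rad/s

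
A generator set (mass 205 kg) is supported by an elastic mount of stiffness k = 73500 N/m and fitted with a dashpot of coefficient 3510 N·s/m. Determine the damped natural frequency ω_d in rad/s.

16.9 rad/s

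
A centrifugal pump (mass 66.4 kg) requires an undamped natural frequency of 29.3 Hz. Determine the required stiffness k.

2250000 N/m

ω_n = 2πf_n = 2π × 29.3 = 184.1 rad/s.
k = m·ω_n² = 66.4 × 184.1² = 66.4 × 33890 = 2250000 N/m.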